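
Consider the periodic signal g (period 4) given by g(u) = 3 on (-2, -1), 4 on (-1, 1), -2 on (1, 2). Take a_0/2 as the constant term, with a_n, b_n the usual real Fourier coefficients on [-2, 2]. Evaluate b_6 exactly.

5/(3*pi)

b_6 = 1/2 ∫_{-2}^{2} g(u) sin(3*pi*u) du.
Split the integral at the breakpoints.
Directly, an antiderivative of (3) sin(3*pi*u) is -cos(3*pi*u)/pi; evaluating from -2 to -1: ∫_{-2}^{-1} (3) sin(3*pi*u) du = (1/pi) - (-1/pi) = 2/pi.
Directly, an antiderivative of (4) sin(3*pi*u) is -4*cos(3*pi*u)/(3*pi); evaluating from -1 to 1: ∫_{-1}^{1} (4) sin(3*pi*u) du = (4/(3*pi)) - (4/(3*pi)) = 0.
Directly, an antiderivative of (-2) sin(3*pi*u) is 2*cos(3*pi*u)/(3*pi); evaluating from 1 to 2: ∫_{1}^{2} (-2) sin(3*pi*u) du = (2/(3*pi)) - (-2/(3*pi)) = 4/(3*pi).
Summing the pieces and multiplying by (1/2) gives b_6 = 5/(3*pi).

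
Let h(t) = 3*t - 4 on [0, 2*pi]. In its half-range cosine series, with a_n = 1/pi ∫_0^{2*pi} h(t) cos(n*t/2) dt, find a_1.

a_1 = 1/pi ∫_0^{2*pi} (3*t - 4) cos(t/2) dt.
Integrating by parts (boundary term plus one more integral), an antiderivative of (3*t - 4) cos(t/2) is 6*t*sin(t/2) - 8*sin(t/2) + 12*cos(t/2); evaluating from 0 to 2*pi: ∫_{0}^{2*pi} (3*t - 4) cos(t/2) dt = (-12) - (12) = -24.
Hence a_1 = (1/pi)·(-24) = -24/pi.

-24/pi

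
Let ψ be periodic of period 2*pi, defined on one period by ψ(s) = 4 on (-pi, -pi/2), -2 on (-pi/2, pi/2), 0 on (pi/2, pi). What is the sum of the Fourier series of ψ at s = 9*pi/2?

-1

s = 9*pi/2 differs from s = pi/2 by 2 full period(s), and the series is 2*pi-periodic.
At s = pi/2 the one-sided limits are ψ(pi/2^-) = -2 and ψ(pi/2^+) = 0.
By Dirichlet's theorem the series converges to their average, [(-2) + (0)]/2 = -1.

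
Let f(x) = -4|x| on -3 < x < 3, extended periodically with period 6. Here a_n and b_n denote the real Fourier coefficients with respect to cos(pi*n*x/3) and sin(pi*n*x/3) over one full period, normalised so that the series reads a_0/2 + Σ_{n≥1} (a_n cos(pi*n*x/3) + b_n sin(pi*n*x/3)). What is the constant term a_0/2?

-6

a_0 = 1/3 ∫_{-3}^{3} f(x) dx = 1/3 · (-36) = -12.
So the constant term a_0/2 = -6.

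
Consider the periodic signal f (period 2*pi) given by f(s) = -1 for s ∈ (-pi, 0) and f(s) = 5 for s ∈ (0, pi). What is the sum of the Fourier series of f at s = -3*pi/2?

s = -3*pi/2 differs from s = pi/2 by -1 full period(s), and the series is 2*pi-periodic.
f is continuous at s = pi/2 with value 5, so the series converges to 5 there.

5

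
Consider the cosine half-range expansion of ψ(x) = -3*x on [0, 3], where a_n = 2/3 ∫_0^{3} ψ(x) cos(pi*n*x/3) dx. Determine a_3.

4/pi**2

a_3 = 2/3 ∫_0^{3} (-3*x) cos(pi*x) dx.
Integrating by parts (boundary term plus one more integral), an antiderivative of (-3*x) cos(pi*x) is -3*x*sin(pi*x)/pi - 3*cos(pi*x)/pi**2; evaluating from 0 to 3: ∫_{0}^{3} (-3*x) cos(pi*x) dx = (3/pi**2) - (-3/pi**2) = 6/pi**2.
Hence a_3 = (2/3)·(6/pi**2) = 4/pi**2.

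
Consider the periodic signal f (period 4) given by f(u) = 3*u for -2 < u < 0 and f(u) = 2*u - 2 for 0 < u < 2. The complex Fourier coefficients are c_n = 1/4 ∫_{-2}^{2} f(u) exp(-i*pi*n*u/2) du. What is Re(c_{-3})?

2/(9*pi**2)

Since f is real-valued, Re(c_{-3}) = 1/4 ∫_{-2}^{2} f(u) cos(-3*pi*u/2) du = a_{3}/2.
Split the integral at the breakpoints.
Integrating by parts (boundary term plus one more integral), an antiderivative of (3*u) cos(-3*pi*u/2) is 2*u*sin(3*pi*u/2)/pi + 4*cos(3*pi*u/2)/(3*pi**2); evaluating from -2 to 0: ∫_{-2}^{0} (3*u) cos(-3*pi*u/2) du = (4/(3*pi**2)) - (-4/(3*pi**2)) = 8/(3*pi**2).
Integrating by parts (boundary term plus one more integral), an antiderivative of (2*u - 2) cos(-3*pi*u/2) is 4*u*sin(3*pi*u/2)/(3*pi) - 4*sin(3*pi*u/2)/(3*pi) + 8*cos(3*pi*u/2)/(9*pi**2); evaluating from 0 to 2: ∫_{0}^{2} (2*u - 2) cos(-3*pi*u/2) du = (-8/(9*pi**2)) - (8/(9*pi**2)) = -16/(9*pi**2).
So ∫_{-2}^{2} f(u) cos(-3*pi*u/2) du = 8/(9*pi**2).
Hence Re(c_{-3}) = (1/4)·(8/(9*pi**2)) = 2/(9*pi**2).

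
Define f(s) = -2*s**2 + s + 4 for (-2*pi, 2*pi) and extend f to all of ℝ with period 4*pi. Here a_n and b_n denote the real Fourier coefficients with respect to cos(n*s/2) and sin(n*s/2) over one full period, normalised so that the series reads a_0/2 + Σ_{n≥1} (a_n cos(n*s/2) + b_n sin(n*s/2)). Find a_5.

a_5 = (1/(2*pi)) ∫_{-2*pi}^{2*pi} f(s) cos(5*s/2) ds.
Integrating by parts twice (tabular method), an antiderivative of (-2*s**2 + s + 4) cos(5*s/2) is -4*s**2*sin(5*s/2)/5 + 2*s*sin(5*s/2)/5 - 16*s*cos(5*s/2)/25 + 232*sin(5*s/2)/125 + 4*cos(5*s/2)/25; evaluating from -2*pi to 2*pi: ∫_{-2*pi}^{2*pi} (-2*s**2 + s + 4) cos(5*s/2) ds = (-4/25 + 32*pi/25) - (-32*pi/25 - 4/25) = 64*pi/25.
Hence a_5 = (1/(2*pi))·(64*pi/25) = 32/25.

32/25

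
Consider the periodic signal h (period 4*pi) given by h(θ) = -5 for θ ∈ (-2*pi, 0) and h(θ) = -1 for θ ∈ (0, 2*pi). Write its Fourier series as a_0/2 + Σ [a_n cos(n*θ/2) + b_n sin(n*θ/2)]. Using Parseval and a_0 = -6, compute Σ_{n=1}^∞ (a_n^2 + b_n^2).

8

Parseval: a_0^2/2 + Σ_{n≥1} (a_n^2+b_n^2) = (1/(2*pi)) ∫_{-2*pi}^{2*pi} h(θ)^2 dθ = 26.
Subtract a_0^2/2 = 18: Σ (a_n^2+b_n^2) = 8.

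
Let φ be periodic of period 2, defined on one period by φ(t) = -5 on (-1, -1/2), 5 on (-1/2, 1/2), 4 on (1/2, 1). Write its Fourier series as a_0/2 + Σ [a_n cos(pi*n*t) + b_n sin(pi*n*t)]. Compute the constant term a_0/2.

a_0 = ∫_{-1}^{1} φ(t) dt = 9/2.
So the constant term a_0/2 = 9/4.

9/4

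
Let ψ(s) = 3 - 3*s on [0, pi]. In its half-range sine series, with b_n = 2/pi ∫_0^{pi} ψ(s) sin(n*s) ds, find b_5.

b_5 = 2/pi ∫_0^{pi} (3 - 3*s) sin(5*s) ds.
Integrating by parts (boundary term plus one more integral), an antiderivative of (3 - 3*s) sin(5*s) is 3*s*cos(5*s)/5 - 3*sin(5*s)/25 - 3*cos(5*s)/5; evaluating from 0 to pi: ∫_{0}^{pi} (3 - 3*s) sin(5*s) ds = (3/5 - 3*pi/5) - (-3/5) = 6/5 - 3*pi/5.
Hence b_5 = (2/pi)·(6/5 - 3*pi/5) = 6*(2 - pi)/(5*pi).

6*(2 - pi)/(5*pi)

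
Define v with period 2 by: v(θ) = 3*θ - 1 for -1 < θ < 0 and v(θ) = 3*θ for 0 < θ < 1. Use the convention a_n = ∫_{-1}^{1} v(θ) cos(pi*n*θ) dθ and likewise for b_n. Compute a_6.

a_6 = ∫_{-1}^{1} v(θ) cos(6*pi*θ) dθ.
Split the integral at the breakpoints.
Integrating by parts (boundary term plus one more integral), an antiderivative of (3*θ - 1) cos(6*pi*θ) is θ*sin(6*pi*θ)/(2*pi) - sin(6*pi*θ)/(6*pi) + cos(6*pi*θ)/(12*pi**2); evaluating from -1 to 0: ∫_{-1}^{0} (3*θ - 1) cos(6*pi*θ) dθ = (1/(12*pi**2)) - (1/(12*pi**2)) = 0.
Integrating by parts (boundary term plus one more integral), an antiderivative of (3*θ) cos(6*pi*θ) is θ*sin(6*pi*θ)/(2*pi) + cos(6*pi*θ)/(12*pi**2); evaluating from 0 to 1: ∫_{0}^{1} (3*θ) cos(6*pi*θ) dθ = (1/(12*pi**2)) - (1/(12*pi**2)) = 0.
Summing the pieces gives a_6 = 0.

0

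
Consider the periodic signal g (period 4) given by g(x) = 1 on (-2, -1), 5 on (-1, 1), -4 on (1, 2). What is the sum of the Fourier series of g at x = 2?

x = 2 differs from x = -2 by 1 full period(s), and the series is 4-periodic.
At x = -2 the one-sided limits are g(-2^-) = -4 and g(-2^+) = 1.
By Dirichlet's theorem the series converges to their average, [(-4) + (1)]/2 = -3/2.

-3/2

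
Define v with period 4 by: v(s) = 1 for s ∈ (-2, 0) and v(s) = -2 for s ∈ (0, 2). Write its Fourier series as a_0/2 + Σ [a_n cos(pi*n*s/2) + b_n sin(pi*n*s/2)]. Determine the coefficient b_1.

b_1 = 1/2 ∫_{-2}^{2} v(s) sin(pi*s/2) ds.
Split the integral at the breakpoints.
Directly, an antiderivative of (1) sin(pi*s/2) is -2*cos(pi*s/2)/pi; evaluating from -2 to 0: ∫_{-2}^{0} (1) sin(pi*s/2) ds = (-2/pi) - (2/pi) = -4/pi.
Directly, an antiderivative of (-2) sin(pi*s/2) is 4*cos(pi*s/2)/pi; evaluating from 0 to 2: ∫_{0}^{2} (-2) sin(pi*s/2) ds = (-4/pi) - (4/pi) = -8/pi.
Summing the pieces and multiplying by (1/2) gives b_1 = -6/pi.

-6/pi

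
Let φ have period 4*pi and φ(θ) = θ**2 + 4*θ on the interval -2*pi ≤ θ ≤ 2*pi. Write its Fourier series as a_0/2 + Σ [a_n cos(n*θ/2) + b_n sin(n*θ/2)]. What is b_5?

b_5 = (1/(2*pi)) ∫_{-2*pi}^{2*pi} φ(θ) sin(5*θ/2) dθ.
Integrating by parts twice (tabular method), an antiderivative of (θ**2 + 4*θ) sin(5*θ/2) is -2*θ**2*cos(5*θ/2)/5 + 8*θ*sin(5*θ/2)/25 - 8*θ*cos(5*θ/2)/5 + 16*sin(5*θ/2)/25 + 16*cos(5*θ/2)/125; evaluating from -2*pi to 2*pi: ∫_{-2*pi}^{2*pi} (θ**2 + 4*θ) sin(5*θ/2) dθ = (-16/125 + 16*pi/5 + 8*pi**2/5) - (-16*pi/5 - 16/125 + 8*pi**2/5) = 32*pi/5.
Hence b_5 = (1/(2*pi))·(32*pi/5) = 16/5.

16/5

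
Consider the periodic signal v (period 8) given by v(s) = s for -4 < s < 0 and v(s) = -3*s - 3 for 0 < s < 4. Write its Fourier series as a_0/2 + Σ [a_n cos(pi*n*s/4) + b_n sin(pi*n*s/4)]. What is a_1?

32/pi**2

a_1 = 1/4 ∫_{-4}^{4} v(s) cos(pi*s/4) ds.
Split the integral at the breakpoints.
Integrating by parts (boundary term plus one more integral), an antiderivative of (s) cos(pi*s/4) is 4*s*sin(pi*s/4)/pi + 16*cos(pi*s/4)/pi**2; evaluating from -4 to 0: ∫_{-4}^{0} (s) cos(pi*s/4) ds = (16/pi**2) - (-16/pi**2) = 32/pi**2.
Integrating by parts (boundary term plus one more integral), an antiderivative of (-3*s - 3) cos(pi*s/4) is -12*s*sin(pi*s/4)/pi - 12*sin(pi*s/4)/pi - 48*cos(pi*s/4)/pi**2; evaluating from 0 to 4: ∫_{0}^{4} (-3*s - 3) cos(pi*s/4) ds = (48/pi**2) - (-48/pi**2) = 96/pi**2.
Summing the pieces and multiplying by (1/4) gives a_1 = 32/pi**2.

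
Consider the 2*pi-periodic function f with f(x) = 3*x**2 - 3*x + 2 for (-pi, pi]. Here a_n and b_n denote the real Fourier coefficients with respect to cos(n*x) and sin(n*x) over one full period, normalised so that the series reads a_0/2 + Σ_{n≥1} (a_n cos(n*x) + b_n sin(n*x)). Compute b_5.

b_5 = 1/pi ∫_{-pi}^{pi} f(x) sin(5*x) dx.
Integrating by parts twice (tabular method), an antiderivative of (3*x**2 - 3*x + 2) sin(5*x) is -3*x**2*cos(5*x)/5 + 6*x*sin(5*x)/25 + 3*x*cos(5*x)/5 - 3*sin(5*x)/25 - 44*cos(5*x)/125; evaluating from -pi to pi: ∫_{-pi}^{pi} (3*x**2 - 3*x + 2) sin(5*x) dx = (-3*pi/5 + 44/125 + 3*pi**2/5) - (44/125 + 3*pi/5 + 3*pi**2/5) = -6*pi/5.
Hence b_5 = (1/pi)·(-6*pi/5) = -6/5.

-6/5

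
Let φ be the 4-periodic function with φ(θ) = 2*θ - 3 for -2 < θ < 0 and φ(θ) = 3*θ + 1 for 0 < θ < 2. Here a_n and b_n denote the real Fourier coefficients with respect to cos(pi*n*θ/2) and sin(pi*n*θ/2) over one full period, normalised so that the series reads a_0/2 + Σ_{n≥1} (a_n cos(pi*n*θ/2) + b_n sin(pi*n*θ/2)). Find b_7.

b_7 = 1/2 ∫_{-2}^{2} φ(θ) sin(7*pi*θ/2) dθ.
Split the integral at the breakpoints.
Integrating by parts (boundary term plus one more integral), an antiderivative of (2*θ - 3) sin(7*pi*θ/2) is -4*θ*cos(7*pi*θ/2)/(7*pi) + 8*sin(7*pi*θ/2)/(49*pi**2) + 6*cos(7*pi*θ/2)/(7*pi); evaluating from -2 to 0: ∫_{-2}^{0} (2*θ - 3) sin(7*pi*θ/2) dθ = (6/(7*pi)) - (-2/pi) = 20/(7*pi).
Integrating by parts (boundary term plus one more integral), an antiderivative of (3*θ + 1) sin(7*pi*θ/2) is -6*θ*cos(7*pi*θ/2)/(7*pi) + 12*sin(7*pi*θ/2)/(49*pi**2) - 2*cos(7*pi*θ/2)/(7*pi); evaluating from 0 to 2: ∫_{0}^{2} (3*θ + 1) sin(7*pi*θ/2) dθ = (2/pi) - (-2/(7*pi)) = 16/(7*pi).
Summing the pieces and multiplying by (1/2) gives b_7 = 18/(7*pi).

18/(7*pi)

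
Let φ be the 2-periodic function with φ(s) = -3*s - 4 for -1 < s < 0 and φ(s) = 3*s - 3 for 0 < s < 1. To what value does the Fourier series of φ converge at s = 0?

-7/2

At s = 0 the one-sided limits are φ(0^-) = -4 and φ(0^+) = -3.
By Dirichlet's theorem the series converges to their average, [(-4) + (-3)]/2 = -7/2.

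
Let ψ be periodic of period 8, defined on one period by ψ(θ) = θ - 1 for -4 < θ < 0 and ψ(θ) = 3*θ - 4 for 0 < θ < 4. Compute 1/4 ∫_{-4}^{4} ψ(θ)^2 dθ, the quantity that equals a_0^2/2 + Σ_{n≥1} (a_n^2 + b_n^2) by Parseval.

79/3

1/4 ∫_{-4}^{4} ψ(θ)^2 dθ = 1/4 · (316/3) = 79/3.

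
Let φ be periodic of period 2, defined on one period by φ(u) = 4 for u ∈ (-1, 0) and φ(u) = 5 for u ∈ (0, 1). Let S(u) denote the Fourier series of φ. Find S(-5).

u = -5 differs from u = -1 by -2 full period(s), and the series is 2-periodic.
At u = -1 the one-sided limits are φ(-1^-) = 5 and φ(-1^+) = 4.
By Dirichlet's theorem the series converges to their average, [(5) + (4)]/2 = 9/2.

9/2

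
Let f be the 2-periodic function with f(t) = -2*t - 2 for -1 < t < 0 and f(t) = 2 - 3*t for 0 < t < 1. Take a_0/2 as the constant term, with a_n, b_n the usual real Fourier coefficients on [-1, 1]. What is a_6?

a_6 = ∫_{-1}^{1} f(t) cos(6*pi*t) dt.
Split the integral at the breakpoints.
Integrating by parts (boundary term plus one more integral), an antiderivative of (-2*t - 2) cos(6*pi*t) is -t*sin(6*pi*t)/(3*pi) - sin(6*pi*t)/(3*pi) - cos(6*pi*t)/(18*pi**2); evaluating from -1 to 0: ∫_{-1}^{0} (-2*t - 2) cos(6*pi*t) dt = (-1/(18*pi**2)) - (-1/(18*pi**2)) = 0.
Integrating by parts (boundary term plus one more integral), an antiderivative of (2 - 3*t) cos(6*pi*t) is -t*sin(6*pi*t)/(2*pi) + sin(6*pi*t)/(3*pi) - cos(6*pi*t)/(12*pi**2); evaluating from 0 to 1: ∫_{0}^{1} (2 - 3*t) cos(6*pi*t) dt = (-1/(12*pi**2)) - (-1/(12*pi**2)) = 0.
Summing the pieces gives a_6 = 0.

0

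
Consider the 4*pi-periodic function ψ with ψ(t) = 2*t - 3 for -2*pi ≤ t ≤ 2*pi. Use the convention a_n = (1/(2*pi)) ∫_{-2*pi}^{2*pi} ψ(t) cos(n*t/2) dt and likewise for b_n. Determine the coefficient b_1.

b_1 = (1/(2*pi)) ∫_{-2*pi}^{2*pi} ψ(t) sin(t/2) dt.
Integrating by parts (boundary term plus one more integral), an antiderivative of (2*t - 3) sin(t/2) is -4*t*cos(t/2) + 8*sin(t/2) + 6*cos(t/2); evaluating from -2*pi to 2*pi: ∫_{-2*pi}^{2*pi} (2*t - 3) sin(t/2) dt = (-6 + 8*pi) - (-8*pi - 6) = 16*pi.
Hence b_1 = (1/(2*pi))·(16*pi) = 8.

8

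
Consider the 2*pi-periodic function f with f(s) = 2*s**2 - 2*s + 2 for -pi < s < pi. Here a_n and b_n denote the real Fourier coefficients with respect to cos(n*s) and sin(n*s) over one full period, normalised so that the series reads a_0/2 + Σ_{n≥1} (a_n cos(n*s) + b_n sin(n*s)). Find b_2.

2

b_2 = 1/pi ∫_{-pi}^{pi} f(s) sin(2*s) ds.
Integrating by parts twice (tabular method), an antiderivative of (2*s**2 - 2*s + 2) sin(2*s) is -s**2*cos(2*s) + s*sin(2*s) + s*cos(2*s) - sin(2*s)/2 - cos(2*s)/2; evaluating from -pi to pi: ∫_{-pi}^{pi} (2*s**2 - 2*s + 2) sin(2*s) ds = (-pi**2 - 1/2 + pi) - (-pi**2 - pi - 1/2) = 2*pi.
Hence b_2 = (1/pi)·(2*pi) = 2.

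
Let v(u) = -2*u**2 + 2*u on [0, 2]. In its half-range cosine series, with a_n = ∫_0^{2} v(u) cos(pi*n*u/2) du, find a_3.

a_3 = ∫_0^{2} (-2*u**2 + 2*u) cos(3*pi*u/2) du.
Integrating by parts twice (tabular method), an antiderivative of (-2*u**2 + 2*u) cos(3*pi*u/2) is -4*u**2*sin(3*pi*u/2)/(3*pi) + 4*u*sin(3*pi*u/2)/(3*pi) - 16*u*cos(3*pi*u/2)/(9*pi**2) + 32*sin(3*pi*u/2)/(27*pi**3) + 8*cos(3*pi*u/2)/(9*pi**2); evaluating from 0 to 2: ∫_{0}^{2} (-2*u**2 + 2*u) cos(3*pi*u/2) du = (8/(3*pi**2)) - (8/(9*pi**2)) = 16/(9*pi**2).
Hence a_3 = 16/(9*pi**2).

16/(9*pi**2)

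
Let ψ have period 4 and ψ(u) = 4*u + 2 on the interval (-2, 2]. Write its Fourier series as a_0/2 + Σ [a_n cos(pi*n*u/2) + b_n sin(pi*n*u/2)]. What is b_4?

b_4 = 1/2 ∫_{-2}^{2} ψ(u) sin(2*pi*u) du.
Integrating by parts (boundary term plus one more integral), an antiderivative of (4*u + 2) sin(2*pi*u) is -2*u*cos(2*pi*u)/pi + sin(2*pi*u)/pi**2 - cos(2*pi*u)/pi; evaluating from -2 to 2: ∫_{-2}^{2} (4*u + 2) sin(2*pi*u) du = (-5/pi) - (3/pi) = -8/pi.
Hence b_4 = (1/2)·(-8/pi) = -4/pi.

-4/pi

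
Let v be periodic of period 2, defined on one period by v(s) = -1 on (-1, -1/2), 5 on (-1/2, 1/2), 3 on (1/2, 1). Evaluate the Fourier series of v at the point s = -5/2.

2

s = -5/2 differs from s = -1/2 by -1 full period(s), and the series is 2-periodic.
At s = -1/2 the one-sided limits are v(-1/2^-) = -1 and v(-1/2^+) = 5.
By Dirichlet's theorem the series converges to their average, [(-1) + (5)]/2 = 2.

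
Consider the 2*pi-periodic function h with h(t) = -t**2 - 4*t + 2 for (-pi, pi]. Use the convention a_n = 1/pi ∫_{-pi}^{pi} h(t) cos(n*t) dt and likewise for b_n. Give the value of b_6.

b_6 = 1/pi ∫_{-pi}^{pi} h(t) sin(6*t) dt.
Integrating by parts twice (tabular method), an antiderivative of (-t**2 - 4*t + 2) sin(6*t) is t**2*cos(6*t)/6 - t*sin(6*t)/18 + 2*t*cos(6*t)/3 - sin(6*t)/9 - 37*cos(6*t)/108; evaluating from -pi to pi: ∫_{-pi}^{pi} (-t**2 - 4*t + 2) sin(6*t) dt = (-37/108 + pi**2/6 + 2*pi/3) - (-2*pi/3 - 37/108 + pi**2/6) = 4*pi/3.
Hence b_6 = (1/pi)·(4*pi/3) = 4/3.

4/3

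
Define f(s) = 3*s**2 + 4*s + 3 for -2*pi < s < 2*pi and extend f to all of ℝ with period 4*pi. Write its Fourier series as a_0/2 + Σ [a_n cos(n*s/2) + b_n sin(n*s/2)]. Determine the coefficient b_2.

-8

b_2 = (1/(2*pi)) ∫_{-2*pi}^{2*pi} f(s) sin(s) ds.
Integrating by parts twice (tabular method), an antiderivative of (3*s**2 + 4*s + 3) sin(s) is -3*s**2*cos(s) + 6*s*sin(s) - 4*s*cos(s) + 4*sin(s) + 3*cos(s); evaluating from -2*pi to 2*pi: ∫_{-2*pi}^{2*pi} (3*s**2 + 4*s + 3) sin(s) ds = (-12*pi**2 - 8*pi + 3) - (-12*pi**2 + 3 + 8*pi) = -16*pi.
Hence b_2 = (1/(2*pi))·(-16*pi) = -8.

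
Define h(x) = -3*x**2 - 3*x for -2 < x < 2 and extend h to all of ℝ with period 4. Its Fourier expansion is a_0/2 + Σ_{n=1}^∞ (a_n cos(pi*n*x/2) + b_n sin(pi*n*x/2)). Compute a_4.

-3/pi**2

a_4 = 1/2 ∫_{-2}^{2} h(x) cos(2*pi*x) dx.
Integrating by parts twice (tabular method), an antiderivative of (-3*x**2 - 3*x) cos(2*pi*x) is -3*x**2*sin(2*pi*x)/(2*pi) - 3*x*sin(2*pi*x)/(2*pi) - 3*x*cos(2*pi*x)/(2*pi**2) + 3*sin(2*pi*x)/(4*pi**3) - 3*cos(2*pi*x)/(4*pi**2); evaluating from -2 to 2: ∫_{-2}^{2} (-3*x**2 - 3*x) cos(2*pi*x) dx = (-15/(4*pi**2)) - (9/(4*pi**2)) = -6/pi**2.
Hence a_4 = (1/2)·(-6/pi**2) = -3/pi**2.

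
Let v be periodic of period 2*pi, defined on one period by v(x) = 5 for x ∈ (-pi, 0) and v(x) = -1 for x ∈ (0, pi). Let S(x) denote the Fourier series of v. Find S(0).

At x = 0 the one-sided limits are v(0^-) = 5 and v(0^+) = -1.
By Dirichlet's theorem the series converges to their average, [(5) + (-1)]/2 = 2.

2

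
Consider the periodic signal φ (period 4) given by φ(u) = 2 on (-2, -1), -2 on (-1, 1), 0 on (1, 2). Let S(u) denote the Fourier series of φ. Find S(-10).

1

u = -10 differs from u = -2 by -2 full period(s), and the series is 4-periodic.
At u = -2 the one-sided limits are φ(-2^-) = 0 and φ(-2^+) = 2.
By Dirichlet's theorem the series converges to their average, [(0) + (2)]/2 = 1.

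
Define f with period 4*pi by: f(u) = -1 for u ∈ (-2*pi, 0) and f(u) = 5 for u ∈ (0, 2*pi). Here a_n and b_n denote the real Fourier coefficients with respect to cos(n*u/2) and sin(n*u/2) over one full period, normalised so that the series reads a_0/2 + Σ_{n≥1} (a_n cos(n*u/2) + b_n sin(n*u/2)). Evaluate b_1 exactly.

b_1 = (1/(2*pi)) ∫_{-2*pi}^{2*pi} f(u) sin(u/2) du.
Split the integral at the breakpoints.
Directly, an antiderivative of (-1) sin(u/2) is 2*cos(u/2); evaluating from -2*pi to 0: ∫_{-2*pi}^{0} (-1) sin(u/2) du = (2) - (-2) = 4.
Directly, an antiderivative of (5) sin(u/2) is -10*cos(u/2); evaluating from 0 to 2*pi: ∫_{0}^{2*pi} (5) sin(u/2) du = (10) - (-10) = 20.
Summing the pieces and multiplying by (1/(2*pi)) gives b_1 = 12/pi.

12/pi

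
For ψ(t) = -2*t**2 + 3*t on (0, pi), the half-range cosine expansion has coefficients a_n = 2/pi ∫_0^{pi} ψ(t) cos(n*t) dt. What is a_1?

8 - 12/pi

a_1 = 2/pi ∫_0^{pi} (-2*t**2 + 3*t) cos(t) dt.
Integrating by parts twice (tabular method), an antiderivative of (-2*t**2 + 3*t) cos(t) is -2*t**2*sin(t) + 3*t*sin(t) - 4*t*cos(t) + 4*sin(t) + 3*cos(t); evaluating from 0 to pi: ∫_{0}^{pi} (-2*t**2 + 3*t) cos(t) dt = (-3 + 4*pi) - (3) = -6 + 4*pi.
Hence a_1 = (2/pi)·(-6 + 4*pi) = 8 - 12/pi.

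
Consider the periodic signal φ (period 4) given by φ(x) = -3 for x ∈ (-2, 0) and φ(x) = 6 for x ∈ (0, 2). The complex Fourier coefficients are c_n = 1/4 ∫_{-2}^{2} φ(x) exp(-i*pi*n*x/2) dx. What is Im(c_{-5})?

9/(5*pi)

Since φ is real-valued, Im(c_{-5}) = -1/4 ∫_{-2}^{2} φ(x) sin(-5*pi*x/2) dx = b_{5}/2.
Split the integral at the breakpoints.
Directly, an antiderivative of (-3) sin(-5*pi*x/2) is -6*cos(5*pi*x/2)/(5*pi); evaluating from -2 to 0: ∫_{-2}^{0} (-3) sin(-5*pi*x/2) dx = (-6/(5*pi)) - (6/(5*pi)) = -12/(5*pi).
Directly, an antiderivative of (6) sin(-5*pi*x/2) is 12*cos(5*pi*x/2)/(5*pi); evaluating from 0 to 2: ∫_{0}^{2} (6) sin(-5*pi*x/2) dx = (-12/(5*pi)) - (12/(5*pi)) = -24/(5*pi).
So ∫_{-2}^{2} φ(x) sin(-5*pi*x/2) dx = -36/(5*pi).
Hence Im(c_{-5}) = (-1/4)·(-36/(5*pi)) = 9/(5*pi).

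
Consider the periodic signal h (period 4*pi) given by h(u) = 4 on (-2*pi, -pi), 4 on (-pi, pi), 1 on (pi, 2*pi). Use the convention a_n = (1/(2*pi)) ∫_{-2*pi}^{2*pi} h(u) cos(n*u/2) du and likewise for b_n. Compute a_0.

a_0 = (1/(2*pi)) ∫_{-2*pi}^{2*pi} h(u) du = (1/(2*pi)) · (13*pi) = 13/2.

13/2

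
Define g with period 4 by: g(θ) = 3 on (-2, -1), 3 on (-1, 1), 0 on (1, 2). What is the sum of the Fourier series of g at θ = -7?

3/2

θ = -7 differs from θ = 1 by -2 full period(s), and the series is 4-periodic.
At θ = 1 the one-sided limits are g(1^-) = 3 and g(1^+) = 0.
By Dirichlet's theorem the series converges to their average, [(3) + (0)]/2 = 3/2.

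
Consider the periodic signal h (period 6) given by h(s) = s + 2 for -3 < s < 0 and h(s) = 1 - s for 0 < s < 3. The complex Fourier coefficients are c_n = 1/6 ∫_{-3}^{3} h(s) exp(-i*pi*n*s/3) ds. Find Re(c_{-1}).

Since h is real-valued, Re(c_{-1}) = 1/6 ∫_{-3}^{3} h(s) cos(-pi*s/3) ds = a_{1}/2.
Split the integral at the breakpoints.
Integrating by parts (boundary term plus one more integral), an antiderivative of (s + 2) cos(-pi*s/3) is 3*s*sin(pi*s/3)/pi + 6*sin(pi*s/3)/pi + 9*cos(pi*s/3)/pi**2; evaluating from -3 to 0: ∫_{-3}^{0} (s + 2) cos(-pi*s/3) ds = (9/pi**2) - (-9/pi**2) = 18/pi**2.
Integrating by parts (boundary term plus one more integral), an antiderivative of (1 - s) cos(-pi*s/3) is -3*s*sin(pi*s/3)/pi + 3*sin(pi*s/3)/pi - 9*cos(pi*s/3)/pi**2; evaluating from 0 to 3: ∫_{0}^{3} (1 - s) cos(-pi*s/3) ds = (9/pi**2) - (-9/pi**2) = 18/pi**2.
So ∫_{-3}^{3} h(s) cos(-pi*s/3) ds = 36/pi**2.
Hence Re(c_{-1}) = (1/6)·(36/pi**2) = 6/pi**2.

6/pi**2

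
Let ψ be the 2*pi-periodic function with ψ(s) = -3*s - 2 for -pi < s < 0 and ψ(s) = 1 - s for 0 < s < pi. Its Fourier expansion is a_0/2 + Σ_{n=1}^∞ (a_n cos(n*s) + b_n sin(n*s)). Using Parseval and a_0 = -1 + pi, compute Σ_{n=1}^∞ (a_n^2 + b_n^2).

-6*pi + 9/2 + 17*pi**2/6

Parseval: a_0^2/2 + Σ_{n≥1} (a_n^2+b_n^2) = 1/pi ∫_{-pi}^{pi} ψ(s)^2 ds = -7*pi + 5 + 10*pi**2/3.
Subtract a_0^2/2 = (1 - pi)**2/2: Σ (a_n^2+b_n^2) = -6*pi + 9/2 + 17*pi**2/6.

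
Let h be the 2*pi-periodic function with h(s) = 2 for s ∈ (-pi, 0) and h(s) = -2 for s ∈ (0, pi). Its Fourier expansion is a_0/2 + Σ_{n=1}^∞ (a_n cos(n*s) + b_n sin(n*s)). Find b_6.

0

b_6 = 1/pi ∫_{-pi}^{pi} h(s) sin(6*s) ds.
h is odd and sin(6*s) is odd, so the integrand is even and b_6 = 2/pi ∫_0^{pi} h(s) sin(6*s) ds.
Directly, an antiderivative of (-2) sin(6*s) is cos(6*s)/3; evaluating from 0 to pi: ∫_{0}^{pi} (-2) sin(6*s) ds = (1/3) - (1/3) = 0.
Hence b_6 = (2/pi)·(0) = 0.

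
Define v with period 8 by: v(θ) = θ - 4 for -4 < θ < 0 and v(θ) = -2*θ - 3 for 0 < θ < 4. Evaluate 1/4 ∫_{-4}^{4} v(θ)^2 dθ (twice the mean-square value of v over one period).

1/4 ∫_{-4}^{4} v(θ)^2 dθ = 1/4 · (1100/3) = 275/3.

275/3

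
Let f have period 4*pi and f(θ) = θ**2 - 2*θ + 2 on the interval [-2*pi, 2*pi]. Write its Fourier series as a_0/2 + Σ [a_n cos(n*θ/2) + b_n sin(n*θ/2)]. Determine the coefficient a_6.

a_6 = (1/(2*pi)) ∫_{-2*pi}^{2*pi} f(θ) cos(3*θ) dθ.
Integrating by parts twice (tabular method), an antiderivative of (θ**2 - 2*θ + 2) cos(3*θ) is θ**2*sin(3*θ)/3 - 2*θ*sin(3*θ)/3 + 2*θ*cos(3*θ)/9 + 16*sin(3*θ)/27 - 2*cos(3*θ)/9; evaluating from -2*pi to 2*pi: ∫_{-2*pi}^{2*pi} (θ**2 - 2*θ + 2) cos(3*θ) dθ = (-2/9 + 4*pi/9) - (-4*pi/9 - 2/9) = 8*pi/9.
Hence a_6 = (1/(2*pi))·(8*pi/9) = 4/9.

4/9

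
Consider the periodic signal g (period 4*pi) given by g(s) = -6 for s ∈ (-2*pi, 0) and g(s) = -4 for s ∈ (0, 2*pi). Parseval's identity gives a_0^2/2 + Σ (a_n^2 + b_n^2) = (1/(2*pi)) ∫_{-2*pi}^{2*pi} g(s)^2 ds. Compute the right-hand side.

(1/(2*pi)) ∫_{-2*pi}^{2*pi} g(s)^2 ds = (1/(2*pi)) · (104*pi) = 52.

52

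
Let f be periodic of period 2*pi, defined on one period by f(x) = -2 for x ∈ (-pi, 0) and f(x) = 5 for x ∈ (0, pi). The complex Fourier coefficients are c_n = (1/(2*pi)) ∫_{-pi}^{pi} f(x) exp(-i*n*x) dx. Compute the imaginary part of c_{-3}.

Since f is real-valued, Im(c_{-3}) = -(1/(2*pi)) ∫_{-pi}^{pi} f(x) sin(-3*x) dx = b_{3}/2.
Split the integral at the breakpoints.
Directly, an antiderivative of (-2) sin(-3*x) is -2*cos(3*x)/3; evaluating from -pi to 0: ∫_{-pi}^{0} (-2) sin(-3*x) dx = (-2/3) - (2/3) = -4/3.
Directly, an antiderivative of (5) sin(-3*x) is 5*cos(3*x)/3; evaluating from 0 to pi: ∫_{0}^{pi} (5) sin(-3*x) dx = (-5/3) - (5/3) = -10/3.
So ∫_{-pi}^{pi} f(x) sin(-3*x) dx = -14/3.
Hence Im(c_{-3}) = (-1/(2*pi))·(-14/3) = 7/(3*pi).

7/(3*pi)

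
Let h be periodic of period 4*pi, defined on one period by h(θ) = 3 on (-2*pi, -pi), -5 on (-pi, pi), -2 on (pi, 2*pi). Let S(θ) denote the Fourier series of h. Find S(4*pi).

θ = 4*pi differs from θ = 0 by 1 full period(s), and the series is 4*pi-periodic.
h is continuous at θ = 0 with value -5, so the series converges to -5 there.

-5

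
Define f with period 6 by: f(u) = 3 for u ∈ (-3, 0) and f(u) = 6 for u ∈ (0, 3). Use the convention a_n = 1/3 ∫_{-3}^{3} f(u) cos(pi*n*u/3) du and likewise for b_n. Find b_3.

b_3 = 1/3 ∫_{-3}^{3} f(u) sin(pi*u) du.
Split the integral at the breakpoints.
Directly, an antiderivative of (3) sin(pi*u) is -3*cos(pi*u)/pi; evaluating from -3 to 0: ∫_{-3}^{0} (3) sin(pi*u) du = (-3/pi) - (3/pi) = -6/pi.
Directly, an antiderivative of (6) sin(pi*u) is -6*cos(pi*u)/pi; evaluating from 0 to 3: ∫_{0}^{3} (6) sin(pi*u) du = (6/pi) - (-6/pi) = 12/pi.
Summing the pieces and multiplying by (1/3) gives b_3 = 2/pi.

2/pi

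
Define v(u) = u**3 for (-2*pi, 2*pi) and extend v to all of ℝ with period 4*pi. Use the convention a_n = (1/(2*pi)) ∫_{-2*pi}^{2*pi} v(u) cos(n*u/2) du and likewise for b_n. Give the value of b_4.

b_4 = (1/(2*pi)) ∫_{-2*pi}^{2*pi} v(u) sin(2*u) du.
v is odd and sin(2*u) is odd, so the integrand is even and b_4 = 1/pi ∫_0^{2*pi} v(u) sin(2*u) du.
Integrating by parts three times (tabular method), an antiderivative of (u**3) sin(2*u) is -u**3*cos(2*u)/2 + 3*u**2*sin(2*u)/4 + 3*u*cos(2*u)/4 - 3*sin(2*u)/8; evaluating from 0 to 2*pi: ∫_{0}^{2*pi} (u**3) sin(2*u) du = (pi*(3 - 8*pi**2)/2) - (0) = pi*(3 - 8*pi**2)/2.
Hence b_4 = (1/pi)·(pi*(3 - 8*pi**2)/2) = 3/2 - 4*pi**2.

3/2 - 4*pi**2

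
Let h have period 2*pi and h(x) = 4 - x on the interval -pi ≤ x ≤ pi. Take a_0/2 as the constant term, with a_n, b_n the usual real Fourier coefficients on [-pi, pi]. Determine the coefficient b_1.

-2

b_1 = 1/pi ∫_{-pi}^{pi} h(x) sin(x) dx.
Integrating by parts (boundary term plus one more integral), an antiderivative of (4 - x) sin(x) is x*cos(x) - sin(x) - 4*cos(x); evaluating from -pi to pi: ∫_{-pi}^{pi} (4 - x) sin(x) dx = (4 - pi) - (pi + 4) = -2*pi.
Hence b_1 = (1/pi)·(-2*pi) = -2.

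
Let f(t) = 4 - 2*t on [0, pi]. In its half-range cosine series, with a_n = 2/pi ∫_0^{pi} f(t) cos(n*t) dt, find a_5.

a_5 = 2/pi ∫_0^{pi} (4 - 2*t) cos(5*t) dt.
Integrating by parts (boundary term plus one more integral), an antiderivative of (4 - 2*t) cos(5*t) is -2*t*sin(5*t)/5 + 4*sin(5*t)/5 - 2*cos(5*t)/25; evaluating from 0 to pi: ∫_{0}^{pi} (4 - 2*t) cos(5*t) dt = (2/25) - (-2/25) = 4/25.
Hence a_5 = (2/pi)·(4/25) = 8/(25*pi).

8/(25*pi)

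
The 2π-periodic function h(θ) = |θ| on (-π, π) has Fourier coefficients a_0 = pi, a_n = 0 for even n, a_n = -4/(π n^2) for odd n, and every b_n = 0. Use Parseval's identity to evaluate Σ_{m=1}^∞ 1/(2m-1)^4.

Parseval: a_0^2/2 + Σ a_n^2 = (1/π) ∫_{-π}^{π} h(θ)^2 dθ = 2*pi**2/3.
Subtract a_0^2/2 = pi**2/2: Σ a_n^2 = pi**2/6.
Only odd n contribute, with a_n^2 = 16/(π^2 n^4), so Σ_{m≥1} 1/(2m-1)^4 = π^2·(pi**2/6)/16 = pi**4/96.

pi**4/96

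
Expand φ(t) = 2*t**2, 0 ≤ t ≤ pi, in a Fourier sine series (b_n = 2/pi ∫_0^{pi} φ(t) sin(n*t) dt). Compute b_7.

b_7 = 2/pi ∫_0^{pi} (2*t**2) sin(7*t) dt.
Integrating by parts twice (tabular method), an antiderivative of (2*t**2) sin(7*t) is -2*t**2*cos(7*t)/7 + 4*t*sin(7*t)/49 + 4*cos(7*t)/343; evaluating from 0 to pi: ∫_{0}^{pi} (2*t**2) sin(7*t) dt = (-4/343 + 2*pi**2/7) - (4/343) = -8/343 + 2*pi**2/7.
Hence b_7 = (2/pi)·(-8/343 + 2*pi**2/7) = 4*(-4 + 49*pi**2)/(343*pi).

4*(-4 + 49*pi**2)/(343*pi)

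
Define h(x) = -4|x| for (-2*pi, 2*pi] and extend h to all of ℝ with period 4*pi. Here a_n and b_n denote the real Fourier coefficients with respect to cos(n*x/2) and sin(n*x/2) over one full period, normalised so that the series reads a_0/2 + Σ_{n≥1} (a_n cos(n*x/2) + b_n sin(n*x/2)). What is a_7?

32/(49*pi)

a_7 = (1/(2*pi)) ∫_{-2*pi}^{2*pi} h(x) cos(7*x/2) dx.
h is even and cos(7*x/2) is even, so the integrand is even and a_7 = 1/pi ∫_0^{2*pi} h(x) cos(7*x/2) dx.
Integrating by parts (boundary term plus one more integral), an antiderivative of (-4*x) cos(7*x/2) is -8*x*sin(7*x/2)/7 - 16*cos(7*x/2)/49; evaluating from 0 to 2*pi: ∫_{0}^{2*pi} (-4*x) cos(7*x/2) dx = (16/49) - (-16/49) = 32/49.
Hence a_7 = (1/pi)·(32/49) = 32/(49*pi).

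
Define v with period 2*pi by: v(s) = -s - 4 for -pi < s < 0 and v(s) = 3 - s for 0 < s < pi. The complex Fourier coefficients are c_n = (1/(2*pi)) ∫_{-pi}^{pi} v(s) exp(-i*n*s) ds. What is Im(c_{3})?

Since v is real-valued, Im(c_{3}) = -(1/(2*pi)) ∫_{-pi}^{pi} v(s) sin(3*s) ds = -b_{3}/2.
Split the integral at the breakpoints.
Integrating by parts (boundary term plus one more integral), an antiderivative of (-s - 4) sin(3*s) is s*cos(3*s)/3 - sin(3*s)/9 + 4*cos(3*s)/3; evaluating from -pi to 0: ∫_{-pi}^{0} (-s - 4) sin(3*s) ds = (4/3) - (-4/3 + pi/3) = 8/3 - pi/3.
Integrating by parts (boundary term plus one more integral), an antiderivative of (3 - s) sin(3*s) is s*cos(3*s)/3 - sin(3*s)/9 - cos(3*s); evaluating from 0 to pi: ∫_{0}^{pi} (3 - s) sin(3*s) ds = (1 - pi/3) - (-1) = 2 - pi/3.
So ∫_{-pi}^{pi} v(s) sin(3*s) ds = 14/3 - 2*pi/3.
Hence Im(c_{3}) = (-1/(2*pi))·(14/3 - 2*pi/3) = (-7 + pi)/(3*pi).

(-7 + pi)/(3*pi)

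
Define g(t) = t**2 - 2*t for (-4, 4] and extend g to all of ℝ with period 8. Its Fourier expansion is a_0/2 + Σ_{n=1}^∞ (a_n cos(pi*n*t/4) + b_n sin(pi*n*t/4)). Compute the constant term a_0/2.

16/3

a_0 = 1/4 ∫_{-4}^{4} g(t) dt = 1/4 · (128/3) = 32/3.
So the constant term a_0/2 = 16/3.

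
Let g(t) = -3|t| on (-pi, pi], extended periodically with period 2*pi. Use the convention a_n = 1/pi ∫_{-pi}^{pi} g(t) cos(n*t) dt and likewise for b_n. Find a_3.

a_3 = 1/pi ∫_{-pi}^{pi} g(t) cos(3*t) dt.
g is even and cos(3*t) is even, so the integrand is even and a_3 = 2/pi ∫_0^{pi} g(t) cos(3*t) dt.
Integrating by parts (boundary term plus one more integral), an antiderivative of (-3*t) cos(3*t) is -t*sin(3*t) - cos(3*t)/3; evaluating from 0 to pi: ∫_{0}^{pi} (-3*t) cos(3*t) dt = (1/3) - (-1/3) = 2/3.
Hence a_3 = (2/pi)·(2/3) = 4/(3*pi).

4/(3*pi)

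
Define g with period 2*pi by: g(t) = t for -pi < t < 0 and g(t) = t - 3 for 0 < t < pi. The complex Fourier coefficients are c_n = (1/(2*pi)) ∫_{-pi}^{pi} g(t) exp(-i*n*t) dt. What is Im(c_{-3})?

(-3 + pi)/(3*pi)

Since g is real-valued, Im(c_{-3}) = -(1/(2*pi)) ∫_{-pi}^{pi} g(t) sin(-3*t) dt = b_{3}/2.
Split the integral at the breakpoints.
Integrating by parts (boundary term plus one more integral), an antiderivative of (t) sin(-3*t) is t*cos(3*t)/3 - sin(3*t)/9; evaluating from -pi to 0: ∫_{-pi}^{0} (t) sin(-3*t) dt = (0) - (pi/3) = -pi/3.
Integrating by parts (boundary term plus one more integral), an antiderivative of (t - 3) sin(-3*t) is t*cos(3*t)/3 - sin(3*t)/9 - cos(3*t); evaluating from 0 to pi: ∫_{0}^{pi} (t - 3) sin(-3*t) dt = (1 - pi/3) - (-1) = 2 - pi/3.
So ∫_{-pi}^{pi} g(t) sin(-3*t) dt = 2 - 2*pi/3.
Hence Im(c_{-3}) = (-1/(2*pi))·(2 - 2*pi/3) = (-3 + pi)/(3*pi).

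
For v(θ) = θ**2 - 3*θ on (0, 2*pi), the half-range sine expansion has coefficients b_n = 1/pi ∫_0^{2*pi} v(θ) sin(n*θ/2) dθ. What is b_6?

2 - 4*pi/3

b_6 = 1/pi ∫_0^{2*pi} (θ**2 - 3*θ) sin(3*θ) dθ.
Integrating by parts twice (tabular method), an antiderivative of (θ**2 - 3*θ) sin(3*θ) is -θ**2*cos(3*θ)/3 + 2*θ*sin(3*θ)/9 + θ*cos(3*θ) - sin(3*θ)/3 + 2*cos(3*θ)/27; evaluating from 0 to 2*pi: ∫_{0}^{2*pi} (θ**2 - 3*θ) sin(3*θ) dθ = (-4*pi**2/3 + 2/27 + 2*pi) - (2/27) = 2*pi*(3 - 2*pi)/3.
Hence b_6 = (1/pi)·(2*pi*(3 - 2*pi)/3) = 2 - 4*pi/3.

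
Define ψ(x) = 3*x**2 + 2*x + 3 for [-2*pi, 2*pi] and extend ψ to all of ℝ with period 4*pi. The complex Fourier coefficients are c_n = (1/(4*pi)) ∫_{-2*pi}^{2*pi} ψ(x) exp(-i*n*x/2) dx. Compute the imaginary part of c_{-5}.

Since ψ is real-valued, Im(c_{-5}) = -(1/(4*pi)) ∫_{-2*pi}^{2*pi} ψ(x) sin(-5*x/2) dx = b_{5}/2.
Integrating by parts twice (tabular method), an antiderivative of (3*x**2 + 2*x + 3) sin(-5*x/2) is 6*x**2*cos(5*x/2)/5 - 24*x*sin(5*x/2)/25 + 4*x*cos(5*x/2)/5 - 8*sin(5*x/2)/25 + 102*cos(5*x/2)/125; evaluating from -2*pi to 2*pi: ∫_{-2*pi}^{2*pi} (3*x**2 + 2*x + 3) sin(-5*x/2) dx = (-24*pi**2/5 - 8*pi/5 - 102/125) - (-24*pi**2/5 - 102/125 + 8*pi/5) = -16*pi/5.
Hence Im(c_{-5}) = (-1/(4*pi))·(-16*pi/5) = 4/5.

4/5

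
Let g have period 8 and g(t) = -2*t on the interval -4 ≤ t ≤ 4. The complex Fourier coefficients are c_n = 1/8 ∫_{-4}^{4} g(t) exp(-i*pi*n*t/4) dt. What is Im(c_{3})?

8/(3*pi)

Since g is real-valued, Im(c_{3}) = -1/8 ∫_{-4}^{4} g(t) sin(3*pi*t/4) dt = -b_{3}/2.
g is odd and sin(3*pi*t/4) is odd, so the integrand is even: ∫_{-4}^{4} g(t) sin(3*pi*t/4) dt = 2∫_0^{4} g(t) sin(3*pi*t/4) dt.
Integrating by parts (boundary term plus one more integral), an antiderivative of (-2*t) sin(3*pi*t/4) is 8*t*cos(3*pi*t/4)/(3*pi) - 32*sin(3*pi*t/4)/(9*pi**2); evaluating from 0 to 4: ∫_{0}^{4} (-2*t) sin(3*pi*t/4) dt = (-32/(3*pi)) - (0) = -32/(3*pi).
So ∫_{-4}^{4} g(t) sin(3*pi*t/4) dt = -64/(3*pi).
Hence Im(c_{3}) = (-1/8)·(-64/(3*pi)) = 8/(3*pi).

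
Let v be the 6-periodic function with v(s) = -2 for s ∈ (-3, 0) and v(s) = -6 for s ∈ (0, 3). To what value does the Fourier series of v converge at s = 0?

-4

At s = 0 the one-sided limits are v(0^-) = -2 and v(0^+) = -6.
By Dirichlet's theorem the series converges to their average, [(-2) + (-6)]/2 = -4.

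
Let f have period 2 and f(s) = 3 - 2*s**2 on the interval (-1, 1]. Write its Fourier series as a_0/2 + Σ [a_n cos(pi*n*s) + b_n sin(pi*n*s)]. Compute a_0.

14/3

a_0 = ∫_{-1}^{1} f(s) ds = 14/3.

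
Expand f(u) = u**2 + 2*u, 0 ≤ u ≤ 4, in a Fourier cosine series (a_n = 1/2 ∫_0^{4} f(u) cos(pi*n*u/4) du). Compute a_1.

a_1 = 1/2 ∫_0^{4} (u**2 + 2*u) cos(pi*u/4) du.
Integrating by parts twice (tabular method), an antiderivative of (u**2 + 2*u) cos(pi*u/4) is 4*u**2*sin(pi*u/4)/pi + 8*u*sin(pi*u/4)/pi + 32*u*cos(pi*u/4)/pi**2 - 128*sin(pi*u/4)/pi**3 + 32*cos(pi*u/4)/pi**2; evaluating from 0 to 4: ∫_{0}^{4} (u**2 + 2*u) cos(pi*u/4) du = (-160/pi**2) - (32/pi**2) = -192/pi**2.
Hence a_1 = (1/2)·(-192/pi**2) = -96/pi**2.

-96/pi**2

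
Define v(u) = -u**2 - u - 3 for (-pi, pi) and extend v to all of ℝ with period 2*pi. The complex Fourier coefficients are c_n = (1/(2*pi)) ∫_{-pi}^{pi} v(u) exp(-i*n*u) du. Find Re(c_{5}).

Since v is real-valued, Re(c_{5}) = (1/(2*pi)) ∫_{-pi}^{pi} v(u) cos(5*u) du = a_{5}/2.
Integrating by parts twice (tabular method), an antiderivative of (-u**2 - u - 3) cos(5*u) is -u**2*sin(5*u)/5 - u*sin(5*u)/5 - 2*u*cos(5*u)/25 - 73*sin(5*u)/125 - cos(5*u)/25; evaluating from -pi to pi: ∫_{-pi}^{pi} (-u**2 - u - 3) cos(5*u) du = (1/25 + 2*pi/25) - (1/25 - 2*pi/25) = 4*pi/25.
Hence Re(c_{5}) = (1/(2*pi))·(4*pi/25) = 2/25.

2/25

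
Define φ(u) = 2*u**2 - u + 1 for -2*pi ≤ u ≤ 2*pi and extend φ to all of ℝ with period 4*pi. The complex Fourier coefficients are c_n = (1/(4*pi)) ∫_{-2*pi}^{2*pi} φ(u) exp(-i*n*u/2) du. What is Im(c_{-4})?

Since φ is real-valued, Im(c_{-4}) = -(1/(4*pi)) ∫_{-2*pi}^{2*pi} φ(u) sin(-2*u) du = b_{4}/2.
Integrating by parts twice (tabular method), an antiderivative of (2*u**2 - u + 1) sin(-2*u) is u**2*cos(2*u) - u*sin(2*u) - u*cos(2*u)/2 + sin(2*u)/4; evaluating from -2*pi to 2*pi: ∫_{-2*pi}^{2*pi} (2*u**2 - u + 1) sin(-2*u) du = (pi*(-1 + 4*pi)) - (pi*(1 + 4*pi)) = -2*pi.
Hence Im(c_{-4}) = (-1/(4*pi))·(-2*pi) = 1/2.

1/2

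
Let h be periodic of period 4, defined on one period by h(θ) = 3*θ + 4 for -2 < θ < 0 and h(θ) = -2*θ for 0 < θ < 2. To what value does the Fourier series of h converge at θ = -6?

-3

θ = -6 differs from θ = 2 by -2 full period(s), and the series is 4-periodic.
At θ = 2 the one-sided limits are h(2^-) = -4 and h(2^+) = -2.
By Dirichlet's theorem the series converges to their average, [(-4) + (-2)]/2 = -3.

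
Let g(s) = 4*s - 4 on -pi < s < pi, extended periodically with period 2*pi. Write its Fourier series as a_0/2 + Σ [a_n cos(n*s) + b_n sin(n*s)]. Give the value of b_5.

8/5

b_5 = 1/pi ∫_{-pi}^{pi} g(s) sin(5*s) ds.
Integrating by parts (boundary term plus one more integral), an antiderivative of (4*s - 4) sin(5*s) is -4*s*cos(5*s)/5 + 4*sin(5*s)/25 + 4*cos(5*s)/5; evaluating from -pi to pi: ∫_{-pi}^{pi} (4*s - 4) sin(5*s) ds = (-4/5 + 4*pi/5) - (-4*pi/5 - 4/5) = 8*pi/5.
Hence b_5 = (1/pi)·(8*pi/5) = 8/5.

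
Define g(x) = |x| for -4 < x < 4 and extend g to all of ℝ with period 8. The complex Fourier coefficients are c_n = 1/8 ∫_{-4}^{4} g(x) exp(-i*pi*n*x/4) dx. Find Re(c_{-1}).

Since g is real-valued, Re(c_{-1}) = 1/8 ∫_{-4}^{4} g(x) cos(-pi*x/4) dx = a_{1}/2.
g is even and cos(-pi*x/4) is even, so the integrand is even: ∫_{-4}^{4} g(x) cos(-pi*x/4) dx = 2∫_0^{4} g(x) cos(-pi*x/4) dx.
Integrating by parts (boundary term plus one more integral), an antiderivative of (x) cos(-pi*x/4) is 4*x*sin(pi*x/4)/pi + 16*cos(pi*x/4)/pi**2; evaluating from 0 to 4: ∫_{0}^{4} (x) cos(-pi*x/4) dx = (-16/pi**2) - (16/pi**2) = -32/pi**2.
So ∫_{-4}^{4} g(x) cos(-pi*x/4) dx = -64/pi**2.
Hence Re(c_{-1}) = (1/8)·(-64/pi**2) = -8/pi**2.

-8/pi**2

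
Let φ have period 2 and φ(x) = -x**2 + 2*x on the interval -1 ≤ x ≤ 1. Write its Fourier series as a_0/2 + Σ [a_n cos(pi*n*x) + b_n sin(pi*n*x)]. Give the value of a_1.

a_1 = ∫_{-1}^{1} φ(x) cos(pi*x) dx.
Integrating by parts twice (tabular method), an antiderivative of (-x**2 + 2*x) cos(pi*x) is -x**2*sin(pi*x)/pi + 2*x*sin(pi*x)/pi - 2*x*cos(pi*x)/pi**2 + 2*sin(pi*x)/pi**3 + 2*cos(pi*x)/pi**2; evaluating from -1 to 1: ∫_{-1}^{1} (-x**2 + 2*x) cos(pi*x) dx = (0) - (-4/pi**2) = 4/pi**2.
Hence a_1 = 4/pi**2.

4/pi**2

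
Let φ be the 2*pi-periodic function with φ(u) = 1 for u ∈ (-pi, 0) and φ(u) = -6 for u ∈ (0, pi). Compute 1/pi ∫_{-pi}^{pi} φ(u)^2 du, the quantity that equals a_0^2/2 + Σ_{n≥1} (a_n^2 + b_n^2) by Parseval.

1/pi ∫_{-pi}^{pi} φ(u)^2 du = 1/pi · (37*pi) = 37.

37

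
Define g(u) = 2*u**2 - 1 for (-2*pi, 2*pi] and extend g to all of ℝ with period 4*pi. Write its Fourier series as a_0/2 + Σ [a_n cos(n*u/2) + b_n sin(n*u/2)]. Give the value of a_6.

8/9

a_6 = (1/(2*pi)) ∫_{-2*pi}^{2*pi} g(u) cos(3*u) du.
g is even and cos(3*u) is even, so the integrand is even and a_6 = 1/pi ∫_0^{2*pi} g(u) cos(3*u) du.
Integrating by parts twice (tabular method), an antiderivative of (2*u**2 - 1) cos(3*u) is 2*u**2*sin(3*u)/3 + 4*u*cos(3*u)/9 - 13*sin(3*u)/27; evaluating from 0 to 2*pi: ∫_{0}^{2*pi} (2*u**2 - 1) cos(3*u) du = (8*pi/9) - (0) = 8*pi/9.
Hence a_6 = (1/pi)·(8*pi/9) = 8/9.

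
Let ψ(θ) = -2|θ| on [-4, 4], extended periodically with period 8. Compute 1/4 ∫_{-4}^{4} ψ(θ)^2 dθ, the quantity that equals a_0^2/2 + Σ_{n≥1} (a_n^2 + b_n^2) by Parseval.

1/4 ∫_{-4}^{4} ψ(θ)^2 dθ = 1/4 · (512/3) = 128/3.

128/3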